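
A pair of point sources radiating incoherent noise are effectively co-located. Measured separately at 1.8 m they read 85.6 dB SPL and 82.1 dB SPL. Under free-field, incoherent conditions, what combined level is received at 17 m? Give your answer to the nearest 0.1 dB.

Combined at 1.8 m: 10·log₁₀(10^(85.6/10)+10^(82.1/10)) = 87.20 dB SPL.
Then apply −20·log₁₀(17/1.8) = -19.50 dB → 67.7 dB SPL.

67.7 dB SPL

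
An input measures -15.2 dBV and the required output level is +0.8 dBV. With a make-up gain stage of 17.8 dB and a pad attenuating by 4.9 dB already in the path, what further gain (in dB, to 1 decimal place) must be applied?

3.1 dB

The required make-up gain is the shortfall in the dB sum.
G = +0.8 − (-15.2) − 17.8 + 4.9 = 3.1 dB.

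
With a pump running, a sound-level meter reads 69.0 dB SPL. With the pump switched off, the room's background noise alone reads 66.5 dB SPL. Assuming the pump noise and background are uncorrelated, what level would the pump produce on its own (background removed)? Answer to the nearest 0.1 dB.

Remove the background by subtracting linear intensities:
L_src = 10·log₁₀(10^(69.0/10) − 10^(66.5/10)) = 10·log₁₀(3476000) = 65.4 dB SPL.

65.4 dB SPL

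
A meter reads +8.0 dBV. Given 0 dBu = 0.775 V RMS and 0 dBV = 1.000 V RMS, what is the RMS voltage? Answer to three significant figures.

2.51 V

V = 1.000 V × 10^(+8.0/20).
= 1.000 × 2.512 = 2.51 V.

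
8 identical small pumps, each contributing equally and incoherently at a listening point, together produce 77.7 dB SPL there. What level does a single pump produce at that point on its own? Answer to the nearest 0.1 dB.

68.7 dB SPL

8 equal incoherent sources add 10·log₁₀(8) = 9.03 dB over one source.
L_one = 77.7 − 9.03 = 68.7 dB SPL.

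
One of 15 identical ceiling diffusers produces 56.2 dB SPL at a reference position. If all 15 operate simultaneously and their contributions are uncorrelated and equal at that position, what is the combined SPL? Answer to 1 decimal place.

68.0 dB SPL

15 equal incoherent sources raise the level by 10·log₁₀(15) = 11.76 dB.
L_total = 56.2 + 11.76 = 68.0 dB SPL.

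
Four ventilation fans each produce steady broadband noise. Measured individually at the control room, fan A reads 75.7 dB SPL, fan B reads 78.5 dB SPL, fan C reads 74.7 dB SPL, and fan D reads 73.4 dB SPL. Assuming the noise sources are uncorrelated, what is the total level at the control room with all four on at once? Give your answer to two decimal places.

82.02 dB SPL

Uncorrelated sources add in intensity (power), not in dB.
L_total = 10·log₁₀(10^(75.7/10) + 10^(78.5/10) + 10^(74.7/10) + 10^(73.4/10)) = 10·log₁₀(159300000) = 82.02 dB SPL.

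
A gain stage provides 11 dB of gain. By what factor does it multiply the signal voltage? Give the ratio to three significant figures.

Voltage ratio = 10^(dB/20).
10^(11/20) = 10^(0.5500) = 3.55.

3.55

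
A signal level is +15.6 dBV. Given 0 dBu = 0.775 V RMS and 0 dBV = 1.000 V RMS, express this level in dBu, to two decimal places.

The offset between the scales is 20·log₁₀(0.775/1.000) = −2.214 dB.
So dBu = +15.6 + 2.214 = +17.81 dBu.

+17.81 dBu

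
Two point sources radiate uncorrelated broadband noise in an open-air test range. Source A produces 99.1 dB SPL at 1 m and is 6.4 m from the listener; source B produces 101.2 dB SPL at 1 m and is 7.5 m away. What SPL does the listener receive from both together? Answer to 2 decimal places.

86.36 dB SPL

At the listener: L_A = 99.1 − 20·log₁₀(6.4) = 82.976 dB; L_B = 101.2 − 20·log₁₀(7.5) = 83.699 dB.
Combined: 10·log₁₀(10^(82.976/10)+10^(83.699/10)) = 86.36 dB SPL.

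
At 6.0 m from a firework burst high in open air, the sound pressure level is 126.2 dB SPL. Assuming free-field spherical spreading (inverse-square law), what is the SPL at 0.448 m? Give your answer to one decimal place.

148.7 dB SPL

Free-field point source: level drops by 20·log₁₀ of the distance ratio.
ΔL = −20·log₁₀(0.448/6.0) = 22.54 dB, so L₂ = 126.2 + (22.54) = 148.7 dB SPL.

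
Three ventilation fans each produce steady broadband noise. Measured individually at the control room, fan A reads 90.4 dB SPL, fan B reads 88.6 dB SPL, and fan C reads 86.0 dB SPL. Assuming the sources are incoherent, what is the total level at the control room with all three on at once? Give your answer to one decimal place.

93.5 dB SPL

Add the sources as powers (linear), then convert back to dB:
L_total = 10·log₁₀(10^(90.4/10) + 10^(88.6/10) + 10^(86.0/10)) = 10·log₁₀(2219000000) = 93.5 dB SPL.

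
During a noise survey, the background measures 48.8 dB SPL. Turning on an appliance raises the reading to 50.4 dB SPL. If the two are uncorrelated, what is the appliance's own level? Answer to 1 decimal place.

45.3 dB SPL

Subtract intensities: L_src = 10·log₁₀(10^(L_total/10) − 10^(L_bg/10)).
L_src = 10·log₁₀(10^(50.4/10) − 10^(48.8/10)) = 10·log₁₀(33790) = 45.3 dB SPL.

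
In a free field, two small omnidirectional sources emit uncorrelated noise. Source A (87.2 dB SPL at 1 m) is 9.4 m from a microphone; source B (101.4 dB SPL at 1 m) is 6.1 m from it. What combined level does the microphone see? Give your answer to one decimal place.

85.8 dB SPL

At the listener: L_A = 87.2 − 20·log₁₀(9.4) = 67.74 dB; L_B = 101.4 − 20·log₁₀(6.1) = 85.69 dB.
Combined: 10·log₁₀(10^(67.74/10)+10^(85.69/10)) = 85.8 dB SPL.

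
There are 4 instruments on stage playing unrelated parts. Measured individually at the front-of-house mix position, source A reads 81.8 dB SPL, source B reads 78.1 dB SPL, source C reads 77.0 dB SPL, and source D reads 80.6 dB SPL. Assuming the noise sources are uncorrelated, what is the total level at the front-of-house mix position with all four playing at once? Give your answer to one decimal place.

Incoherent sources sum as intensities:
L_total = 10·log₁₀(10^(81.8/10) + 10^(78.1/10) + 10^(77.0/10) + 10^(80.6/10)) = 10·log₁₀(380900000) = 85.8 dB SPL.

85.8 dB SPL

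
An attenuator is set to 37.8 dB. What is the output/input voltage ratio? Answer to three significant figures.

Voltage ratio = 10^(dB/20).
10^(-37.8/20) = 10^(-1.890) = 0.0129.

0.0129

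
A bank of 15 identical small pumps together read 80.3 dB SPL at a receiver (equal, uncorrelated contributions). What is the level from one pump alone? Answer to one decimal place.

15 equal incoherent sources add 10·log₁₀(15) = 11.76 dB over one source.
L_one = 80.3 − 11.76 = 68.5 dB SPL.

68.5 dB SPL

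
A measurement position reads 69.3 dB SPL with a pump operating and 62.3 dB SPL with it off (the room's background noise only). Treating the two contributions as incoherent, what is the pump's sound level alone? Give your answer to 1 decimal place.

68.3 dB SPL

Subtract intensities: L_src = 10·log₁₀(10^(L_total/10) − 10^(L_bg/10)).
L_src = 10·log₁₀(10^(69.3/10) − 10^(62.3/10)) = 10·log₁₀(6813000) = 68.3 dB SPL.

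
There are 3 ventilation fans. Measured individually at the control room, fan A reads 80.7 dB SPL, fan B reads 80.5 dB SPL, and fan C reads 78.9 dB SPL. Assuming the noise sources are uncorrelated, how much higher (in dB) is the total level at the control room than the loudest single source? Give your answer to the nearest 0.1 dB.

4.2 dB

Add the sources as powers (linear), then convert back to dB:
L_total = 10·log₁₀(10^(80.7/10) + 10^(80.5/10) + 10^(78.9/10)) = 84.88 dB SPL.
Excess over the loudest (80.7 dB): 84.88 − 80.7 = 4.2 dB.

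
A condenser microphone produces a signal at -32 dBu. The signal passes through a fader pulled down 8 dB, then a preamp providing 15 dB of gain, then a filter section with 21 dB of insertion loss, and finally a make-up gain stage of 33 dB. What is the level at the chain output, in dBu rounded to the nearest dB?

In dB, series stages simply add:
-32 − 8 + 15 − 21 + 33 = -13 dBu.

-13 dBu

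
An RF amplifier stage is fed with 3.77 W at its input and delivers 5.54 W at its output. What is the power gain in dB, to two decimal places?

Power is a power quantity, so gain = 10·log₁₀(P_out/P_in).
10·log₁₀(5.54/3.77) = 10·log₁₀(1.469) = 1.67 dB.

1.67 dB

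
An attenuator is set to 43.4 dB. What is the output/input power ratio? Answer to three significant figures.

0.0000457

Power ratio = 10^(dB/10).
10^(-43.4/10) = 10^(-4.340) = 0.0000457.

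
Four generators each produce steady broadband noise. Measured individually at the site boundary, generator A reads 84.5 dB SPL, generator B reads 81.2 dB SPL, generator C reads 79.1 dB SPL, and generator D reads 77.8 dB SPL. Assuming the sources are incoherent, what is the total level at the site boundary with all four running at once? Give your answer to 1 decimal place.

87.4 dB SPL

Add the sources as powers (linear), then convert back to dB:
L_total = 10·log₁₀(10^(84.5/10) + 10^(81.2/10) + 10^(79.1/10) + 10^(77.8/10)) = 10·log₁₀(555200000) = 87.4 dB SPL.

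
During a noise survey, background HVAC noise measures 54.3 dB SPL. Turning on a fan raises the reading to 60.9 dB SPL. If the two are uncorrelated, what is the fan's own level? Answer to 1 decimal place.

Remove the background by subtracting linear intensities:
L_src = 10·log₁₀(10^(60.9/10) − 10^(54.3/10)) = 10·log₁₀(961100) = 59.8 dB SPL.

59.8 dB SPL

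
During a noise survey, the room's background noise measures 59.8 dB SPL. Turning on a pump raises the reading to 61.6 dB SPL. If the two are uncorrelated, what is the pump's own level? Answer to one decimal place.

Remove the background by subtracting linear intensities:
L_src = 10·log₁₀(10^(61.6/10) − 10^(59.8/10)) = 10·log₁₀(490400) = 56.9 dB SPL.

56.9 dB SPL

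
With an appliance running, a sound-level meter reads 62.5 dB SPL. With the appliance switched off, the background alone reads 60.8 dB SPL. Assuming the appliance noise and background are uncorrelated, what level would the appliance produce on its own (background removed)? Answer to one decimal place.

57.6 dB SPL

Remove the background by subtracting linear intensities:
L_src = 10·log₁₀(10^(62.5/10) − 10^(60.8/10)) = 10·log₁₀(576000) = 57.6 dB SPL.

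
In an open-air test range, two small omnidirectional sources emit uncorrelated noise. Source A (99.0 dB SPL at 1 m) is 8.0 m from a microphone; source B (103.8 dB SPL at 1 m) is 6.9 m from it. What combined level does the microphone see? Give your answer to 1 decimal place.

88.0 dB SPL

At the listener: L_A = 99.0 − 20·log₁₀(8.0) = 80.94 dB; L_B = 103.8 − 20·log₁₀(6.9) = 87.02 dB.
Combined: 10·log₁₀(10^(80.94/10)+10^(87.02/10)) = 88.0 dB SPL.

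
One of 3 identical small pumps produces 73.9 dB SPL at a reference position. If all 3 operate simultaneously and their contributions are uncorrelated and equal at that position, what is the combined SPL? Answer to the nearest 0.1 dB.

3 equal incoherent sources raise the level by 10·log₁₀(3) = 4.77 dB.
L_total = 73.9 + 4.77 = 78.7 dB SPL.

78.7 dB SPL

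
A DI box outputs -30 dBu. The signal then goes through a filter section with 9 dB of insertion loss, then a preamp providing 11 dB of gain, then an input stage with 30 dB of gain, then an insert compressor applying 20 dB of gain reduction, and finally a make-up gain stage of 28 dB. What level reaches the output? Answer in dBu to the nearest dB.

In dB, series stages simply add:
-30 − 9 + 11 + 30 − 20 + 28 = +10 dBu.

+10 dBu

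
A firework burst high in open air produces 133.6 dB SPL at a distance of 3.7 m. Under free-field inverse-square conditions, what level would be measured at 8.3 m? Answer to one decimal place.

126.6 dB SPL

Inverse-square spreading gives ΔL = −20·log₁₀(d₂/d₁).
ΔL = −20·log₁₀(8.3/3.7) = -7.02 dB, so L₂ = 133.6 + (-7.02) = 126.6 dB SPL.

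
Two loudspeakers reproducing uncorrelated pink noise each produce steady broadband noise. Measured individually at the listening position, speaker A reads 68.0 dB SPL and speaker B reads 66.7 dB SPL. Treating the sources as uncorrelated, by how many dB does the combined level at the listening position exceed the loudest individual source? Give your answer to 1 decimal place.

Incoherent sources sum as intensities:
L_total = 10·log₁₀(10^(68.0/10) + 10^(66.7/10)) = 70.41 dB SPL.
Excess over the loudest (68.0 dB): 70.41 − 68.0 = 2.4 dB.

2.4 dB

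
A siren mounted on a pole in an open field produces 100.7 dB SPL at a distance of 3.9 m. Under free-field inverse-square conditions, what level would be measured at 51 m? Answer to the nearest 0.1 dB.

Free-field point source: level drops by 20·log₁₀ of the distance ratio.
ΔL = −20·log₁₀(51/3.9) = -22.33 dB, so L₂ = 100.7 + (-22.33) = 78.4 dB SPL.

78.4 dB SPL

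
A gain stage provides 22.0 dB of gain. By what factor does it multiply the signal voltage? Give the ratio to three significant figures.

Voltage ratio = 10^(dB/20).
10^(22.0/20) = 10^(1.100) = 12.6.

12.6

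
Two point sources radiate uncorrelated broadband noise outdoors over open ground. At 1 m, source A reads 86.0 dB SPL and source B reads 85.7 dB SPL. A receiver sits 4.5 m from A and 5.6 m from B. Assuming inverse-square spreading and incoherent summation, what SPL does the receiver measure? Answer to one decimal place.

75.0 dB SPL

At the listener: L_A = 86.0 − 20·log₁₀(4.5) = 72.94 dB; L_B = 85.7 − 20·log₁₀(5.6) = 70.74 dB.
Combined: 10·log₁₀(10^(72.94/10)+10^(70.74/10)) = 75.0 dB SPL.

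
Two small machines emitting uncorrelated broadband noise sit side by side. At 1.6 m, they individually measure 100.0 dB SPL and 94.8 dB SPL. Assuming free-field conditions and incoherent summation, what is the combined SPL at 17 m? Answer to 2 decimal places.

Combined at 1.6 m: 10·log₁₀(10^(100.0/10)+10^(94.8/10)) = 101.146 dB SPL.
Then apply −20·log₁₀(17/1.6) = -20.527 dB → 80.62 dB SPL.

80.62 dB SPL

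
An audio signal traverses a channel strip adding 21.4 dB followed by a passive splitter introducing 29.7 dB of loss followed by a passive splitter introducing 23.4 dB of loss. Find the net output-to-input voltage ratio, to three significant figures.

Net gain = 21.4 + (−29.7) + (−23.4) = -31.7 dB.
Voltage ratio = 10^(-31.7/20) = 0.0260.

0.0260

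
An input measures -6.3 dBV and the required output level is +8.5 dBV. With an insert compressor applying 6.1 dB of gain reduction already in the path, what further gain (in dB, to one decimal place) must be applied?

The required make-up gain is the shortfall in the dB sum.
G = +8.5 − (-6.3) + 6.1 = 20.9 dB.

20.9 dB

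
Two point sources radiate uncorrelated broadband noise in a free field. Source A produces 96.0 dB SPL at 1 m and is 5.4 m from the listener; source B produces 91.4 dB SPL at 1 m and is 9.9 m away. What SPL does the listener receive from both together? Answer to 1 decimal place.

At the listener: L_A = 96.0 − 20·log₁₀(5.4) = 81.35 dB; L_B = 91.4 − 20·log₁₀(9.9) = 71.49 dB.
Combined: 10·log₁₀(10^(81.35/10)+10^(71.49/10)) = 81.8 dB SPL.

81.8 dB SPL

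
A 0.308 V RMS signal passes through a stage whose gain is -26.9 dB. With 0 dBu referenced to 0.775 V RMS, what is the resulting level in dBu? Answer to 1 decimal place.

Input level: 20·log₁₀(0.308/0.775) = -8.02 dBu.
Output: -8.02 − 26.9 = -34.9 dBu.

-34.9 dBu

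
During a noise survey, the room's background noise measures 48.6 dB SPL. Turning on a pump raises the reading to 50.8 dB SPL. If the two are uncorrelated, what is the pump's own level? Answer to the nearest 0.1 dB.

46.8 dB SPL

Remove the background by subtracting linear intensities:
L_src = 10·log₁₀(10^(50.8/10) − 10^(48.6/10)) = 10·log₁₀(47780) = 46.8 dB SPL.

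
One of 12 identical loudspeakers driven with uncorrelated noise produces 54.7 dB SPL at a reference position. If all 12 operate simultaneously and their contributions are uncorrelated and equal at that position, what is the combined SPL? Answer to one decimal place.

65.5 dB SPL

12 equal incoherent sources raise the level by 10·log₁₀(12) = 10.79 dB.
L_total = 54.7 + 10.79 = 65.5 dB SPL.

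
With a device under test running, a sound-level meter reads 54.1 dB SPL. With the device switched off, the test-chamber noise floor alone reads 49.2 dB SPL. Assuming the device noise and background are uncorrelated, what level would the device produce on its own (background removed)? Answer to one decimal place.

52.4 dB SPL

Background correction is a power subtraction:
L_src = 10·log₁₀(10^(54.1/10) − 10^(49.2/10)) = 10·log₁₀(173900) = 52.4 dB SPL.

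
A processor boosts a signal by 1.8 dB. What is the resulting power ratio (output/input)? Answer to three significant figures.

Power ratio = 10^(dB/10).
10^(1.8/10) = 10^(0.1800) = 1.51.

1.51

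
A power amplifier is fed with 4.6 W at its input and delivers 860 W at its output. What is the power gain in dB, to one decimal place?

For a power ratio, dB = 10·log₁₀(P₂/P₁).
10·log₁₀(860/4.6) = 10·log₁₀(187.0) = 22.7 dB.

22.7 dB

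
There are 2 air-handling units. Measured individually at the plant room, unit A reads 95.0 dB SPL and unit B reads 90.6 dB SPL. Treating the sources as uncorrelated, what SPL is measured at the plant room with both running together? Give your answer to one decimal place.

Uncorrelated sources add in intensity (power), not in dB.
L_total = 10·log₁₀(10^(95.0/10) + 10^(90.6/10)) = 10·log₁₀(4310000000) = 96.3 dB SPL.

96.3 dB SPL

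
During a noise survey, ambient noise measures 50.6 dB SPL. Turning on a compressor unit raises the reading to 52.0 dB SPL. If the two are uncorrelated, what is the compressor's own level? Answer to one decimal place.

Remove the background by subtracting linear intensities:
L_src = 10·log₁₀(10^(52.0/10) − 10^(50.6/10)) = 10·log₁₀(43670) = 46.4 dB SPL.

46.4 dB SPL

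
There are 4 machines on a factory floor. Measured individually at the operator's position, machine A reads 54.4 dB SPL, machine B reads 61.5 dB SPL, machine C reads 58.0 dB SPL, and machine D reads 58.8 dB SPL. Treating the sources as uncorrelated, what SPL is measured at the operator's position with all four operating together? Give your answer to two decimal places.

64.88 dB SPL

Add the sources as powers (linear), then convert back to dB:
L_total = 10·log₁₀(10^(54.4/10) + 10^(61.5/10) + 10^(58.0/10) + 10^(58.8/10)) = 10·log₁₀(3077000) = 64.88 dB SPL.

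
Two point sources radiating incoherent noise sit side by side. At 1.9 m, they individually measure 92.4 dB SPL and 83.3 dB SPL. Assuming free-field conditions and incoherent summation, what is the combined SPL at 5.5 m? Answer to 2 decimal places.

Combined at 1.9 m: 10·log₁₀(10^(92.4/10)+10^(83.3/10)) = 92.904 dB SPL.
Then apply −20·log₁₀(5.5/1.9) = -9.232 dB → 83.67 dB SPL.

83.67 dB SPL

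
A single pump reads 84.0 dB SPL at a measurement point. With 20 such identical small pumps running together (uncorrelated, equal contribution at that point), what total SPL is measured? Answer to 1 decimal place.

20 equal incoherent sources raise the level by 10·log₁₀(20) = 13.01 dB.
L_total = 84.0 + 13.01 = 97.0 dB SPL.

97.0 dB SPL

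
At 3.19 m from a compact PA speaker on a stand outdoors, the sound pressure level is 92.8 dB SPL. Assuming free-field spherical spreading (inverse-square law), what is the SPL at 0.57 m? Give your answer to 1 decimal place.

107.8 dB SPL

For a point source in a free field, ΔL = −20·log₁₀(d₂/d₁).
ΔL = −20·log₁₀(0.57/3.19) = 14.96 dB, so L₂ = 92.8 + (14.96) = 107.8 dB SPL.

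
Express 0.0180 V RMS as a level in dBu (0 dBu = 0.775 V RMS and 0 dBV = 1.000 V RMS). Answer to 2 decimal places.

dBu = 20·log₁₀(V / 0.775 V).
20·log₁₀(0.0180/0.775) = -32.68 dBu.

-32.68 dBu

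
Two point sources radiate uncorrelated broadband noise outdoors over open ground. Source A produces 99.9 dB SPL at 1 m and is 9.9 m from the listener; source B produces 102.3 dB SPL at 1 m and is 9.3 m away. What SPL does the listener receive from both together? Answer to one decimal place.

84.7 dB SPL

At the listener: L_A = 99.9 − 20·log₁₀(9.9) = 79.99 dB; L_B = 102.3 − 20·log₁₀(9.3) = 82.93 dB.
Combined: 10·log₁₀(10^(79.99/10)+10^(82.93/10)) = 84.7 dB SPL.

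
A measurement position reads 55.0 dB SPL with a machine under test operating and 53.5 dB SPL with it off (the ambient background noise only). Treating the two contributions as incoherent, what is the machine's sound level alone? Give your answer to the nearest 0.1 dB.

49.7 dB SPL

Background correction is a power subtraction:
L_src = 10·log₁₀(10^(55.0/10) − 10^(53.5/10)) = 10·log₁₀(92360) = 49.7 dB SPL.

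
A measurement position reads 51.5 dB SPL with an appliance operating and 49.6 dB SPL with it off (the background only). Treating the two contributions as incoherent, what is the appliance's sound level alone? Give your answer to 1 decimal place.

47.0 dB SPL

Subtract intensities: L_src = 10·log₁₀(10^(L_total/10) − 10^(L_bg/10)).
L_src = 10·log₁₀(10^(51.5/10) − 10^(49.6/10)) = 10·log₁₀(50050) = 47.0 dB SPL.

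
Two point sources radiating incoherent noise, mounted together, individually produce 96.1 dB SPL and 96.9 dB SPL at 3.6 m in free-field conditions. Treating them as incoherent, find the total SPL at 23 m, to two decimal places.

83.42 dB SPL

Combined at 3.6 m: 10·log₁₀(10^(96.1/10)+10^(96.9/10)) = 99.529 dB SPL.
Then apply −20·log₁₀(23/3.6) = -16.109 dB → 83.42 dB SPL.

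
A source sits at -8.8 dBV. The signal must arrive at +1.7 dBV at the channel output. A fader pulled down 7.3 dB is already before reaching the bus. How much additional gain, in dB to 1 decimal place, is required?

17.8 dB

The required make-up gain is the shortfall in the dB sum.
G = +1.7 − (-8.8) + 7.3 = 17.8 dB.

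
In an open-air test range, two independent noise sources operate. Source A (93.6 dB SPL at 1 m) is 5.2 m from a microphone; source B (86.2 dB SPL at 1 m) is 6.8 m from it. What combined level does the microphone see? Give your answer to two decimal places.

79.72 dB SPL

At the listener: L_A = 93.6 − 20·log₁₀(5.2) = 79.280 dB; L_B = 86.2 − 20·log₁₀(6.8) = 69.550 dB.
Combined: 10·log₁₀(10^(79.280/10)+10^(69.550/10)) = 79.72 dB SPL.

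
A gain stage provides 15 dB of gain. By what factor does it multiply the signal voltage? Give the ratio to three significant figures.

Voltage ratio = 10^(dB/20).
10^(15/20) = 10^(0.7500) = 5.62.

5.62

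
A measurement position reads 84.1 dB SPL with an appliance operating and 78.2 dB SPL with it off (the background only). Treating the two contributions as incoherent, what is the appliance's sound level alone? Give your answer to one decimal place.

82.8 dB SPL

Subtract intensities: L_src = 10·log₁₀(10^(L_total/10) − 10^(L_bg/10)).
L_src = 10·log₁₀(10^(84.1/10) − 10^(78.2/10)) = 10·log₁₀(191000000) = 82.8 dB SPL.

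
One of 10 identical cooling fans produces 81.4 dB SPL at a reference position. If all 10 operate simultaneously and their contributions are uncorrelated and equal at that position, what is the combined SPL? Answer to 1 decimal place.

10 equal incoherent sources raise the level by 10·log₁₀(10) = 10.00 dB.
L_total = 81.4 + 10.00 = 91.4 dB SPL.

91.4 dB SPL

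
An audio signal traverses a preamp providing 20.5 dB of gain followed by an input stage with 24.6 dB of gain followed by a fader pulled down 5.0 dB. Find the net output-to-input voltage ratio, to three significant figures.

Net gain = 20.5 + 24.6 + (−5.0) = 40.1 dB.
Voltage ratio = 10^(40.1/20) = 101.

101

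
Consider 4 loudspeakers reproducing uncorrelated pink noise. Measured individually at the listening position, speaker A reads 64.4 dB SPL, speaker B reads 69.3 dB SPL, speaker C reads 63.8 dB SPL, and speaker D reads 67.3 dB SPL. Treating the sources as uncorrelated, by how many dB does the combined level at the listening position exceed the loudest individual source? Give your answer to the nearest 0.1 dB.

Add the sources as powers (linear), then convert back to dB:
L_total = 10·log₁₀(10^(64.4/10) + 10^(69.3/10) + 10^(63.8/10) + 10^(67.3/10)) = 72.80 dB SPL.
Excess over the loudest (69.3 dB): 72.80 − 69.3 = 3.5 dB.

3.5 dB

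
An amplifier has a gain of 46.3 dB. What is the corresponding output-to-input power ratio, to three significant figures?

42700

Power ratio = 10^(dB/10).
10^(46.3/10) = 10^(4.630) = 42700.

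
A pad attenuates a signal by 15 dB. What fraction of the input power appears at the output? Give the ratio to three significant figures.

0.0316

Power ratio = 10^(dB/10).
10^(-15/10) = 10^(-1.500) = 0.0316.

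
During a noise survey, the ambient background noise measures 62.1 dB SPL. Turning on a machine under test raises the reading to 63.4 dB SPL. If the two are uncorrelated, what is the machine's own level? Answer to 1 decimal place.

Background correction is a power subtraction:
L_src = 10·log₁₀(10^(63.4/10) − 10^(62.1/10)) = 10·log₁₀(566000) = 57.5 dB SPL.

57.5 dB SPL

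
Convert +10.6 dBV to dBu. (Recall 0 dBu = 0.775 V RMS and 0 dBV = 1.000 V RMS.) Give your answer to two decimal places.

+12.81 dBu

The offset between the scales is 20·log₁₀(0.775/1.000) = −2.214 dB.
So dBu = +10.6 + 2.214 = +12.81 dBu.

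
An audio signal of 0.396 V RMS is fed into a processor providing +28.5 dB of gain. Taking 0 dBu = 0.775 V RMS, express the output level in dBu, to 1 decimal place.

+22.7 dBu

Input level: 20·log₁₀(0.396/0.775) = -5.83 dBu.
Output: -5.83 + 28.5 = +22.7 dBu.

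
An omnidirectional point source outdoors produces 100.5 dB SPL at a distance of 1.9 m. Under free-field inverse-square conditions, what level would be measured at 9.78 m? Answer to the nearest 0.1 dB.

Free-field point source: level drops by 20·log₁₀ of the distance ratio.
ΔL = −20·log₁₀(9.78/1.9) = -14.23 dB, so L₂ = 100.5 + (-14.23) = 86.3 dB SPL.

86.3 dB SPL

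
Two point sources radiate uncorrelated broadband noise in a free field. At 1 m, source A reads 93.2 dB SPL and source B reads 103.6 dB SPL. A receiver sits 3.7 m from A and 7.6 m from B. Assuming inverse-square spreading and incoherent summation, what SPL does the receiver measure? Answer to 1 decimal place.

87.4 dB SPL

At the listener: L_A = 93.2 − 20·log₁₀(3.7) = 81.84 dB; L_B = 103.6 − 20·log₁₀(7.6) = 85.98 dB.
Combined: 10·log₁₀(10^(81.84/10)+10^(85.98/10)) = 87.4 dB SPL.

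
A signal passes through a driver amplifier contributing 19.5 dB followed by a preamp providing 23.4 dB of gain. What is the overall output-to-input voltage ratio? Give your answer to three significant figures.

140

Net gain = 19.5 + 23.4 = 42.9 dB.
Voltage ratio = 10^(42.9/20) = 140.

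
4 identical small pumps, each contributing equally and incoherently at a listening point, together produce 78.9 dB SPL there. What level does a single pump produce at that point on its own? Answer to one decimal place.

4 equal incoherent sources add 10·log₁₀(4) = 6.02 dB over one source.
L_one = 78.9 − 6.02 = 72.9 dB SPL.

72.9 dB SPL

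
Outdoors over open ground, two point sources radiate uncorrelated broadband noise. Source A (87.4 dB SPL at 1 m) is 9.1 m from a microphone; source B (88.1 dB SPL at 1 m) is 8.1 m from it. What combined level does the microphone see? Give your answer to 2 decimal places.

At the listener: L_A = 87.4 − 20·log₁₀(9.1) = 68.219 dB; L_B = 88.1 − 20·log₁₀(8.1) = 69.930 dB.
Combined: 10·log₁₀(10^(68.219/10)+10^(69.930/10)) = 72.17 dB SPL.

72.17 dB SPL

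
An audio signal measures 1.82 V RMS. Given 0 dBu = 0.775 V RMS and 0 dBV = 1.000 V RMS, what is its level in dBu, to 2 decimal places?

+7.42 dBu

dBu = 20·log₁₀(V / 0.775 V).
20·log₁₀(1.82/0.775) = +7.42 dBu.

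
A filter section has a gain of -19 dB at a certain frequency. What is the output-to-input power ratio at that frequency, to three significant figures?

0.0126

Power ratio = 10^(dB/10).
10^(-19/10) = 10^(-1.900) = 0.0126.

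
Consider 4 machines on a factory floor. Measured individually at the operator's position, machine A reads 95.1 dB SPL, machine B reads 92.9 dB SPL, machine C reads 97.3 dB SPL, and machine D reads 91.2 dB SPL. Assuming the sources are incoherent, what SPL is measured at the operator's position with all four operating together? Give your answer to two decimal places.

100.75 dB SPL

Incoherent sources sum as intensities:
L_total = 10·log₁₀(10^(95.1/10) + 10^(92.9/10) + 10^(97.3/10) + 10^(91.2/10)) = 10·log₁₀(11874000000) = 100.75 dB SPL.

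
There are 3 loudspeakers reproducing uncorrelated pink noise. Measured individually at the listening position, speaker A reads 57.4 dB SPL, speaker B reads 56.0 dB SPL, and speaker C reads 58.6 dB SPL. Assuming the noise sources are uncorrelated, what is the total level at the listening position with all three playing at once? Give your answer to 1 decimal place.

62.2 dB SPL

Add the sources as powers (linear), then convert back to dB:
L_total = 10·log₁₀(10^(57.4/10) + 10^(56.0/10) + 10^(58.6/10)) = 10·log₁₀(1672000) = 62.2 dB SPL.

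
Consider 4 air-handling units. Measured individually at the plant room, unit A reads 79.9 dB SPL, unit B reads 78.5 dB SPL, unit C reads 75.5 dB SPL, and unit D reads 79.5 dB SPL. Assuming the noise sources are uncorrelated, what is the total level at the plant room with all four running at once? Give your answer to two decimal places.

84.67 dB SPL

Uncorrelated sources add in intensity (power), not in dB.
L_total = 10·log₁₀(10^(79.9/10) + 10^(78.5/10) + 10^(75.5/10) + 10^(79.5/10)) = 10·log₁₀(293100000) = 84.67 dB SPL.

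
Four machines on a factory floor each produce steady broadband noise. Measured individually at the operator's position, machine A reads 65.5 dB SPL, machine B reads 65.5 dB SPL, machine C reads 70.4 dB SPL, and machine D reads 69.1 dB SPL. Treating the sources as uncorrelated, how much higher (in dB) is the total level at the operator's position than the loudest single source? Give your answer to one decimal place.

3.8 dB

Incoherent sources sum as intensities:
L_total = 10·log₁₀(10^(65.5/10) + 10^(65.5/10) + 10^(70.4/10) + 10^(69.1/10)) = 74.18 dB SPL.
Excess over the loudest (70.4 dB): 74.18 − 70.4 = 3.8 dB.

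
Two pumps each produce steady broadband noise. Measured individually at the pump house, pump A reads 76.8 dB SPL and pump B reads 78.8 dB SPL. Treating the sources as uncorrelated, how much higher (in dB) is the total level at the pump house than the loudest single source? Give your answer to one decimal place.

2.1 dB

Incoherent sources sum as intensities:
L_total = 10·log₁₀(10^(76.8/10) + 10^(78.8/10)) = 80.92 dB SPL.
Excess over the loudest (78.8 dB): 80.92 − 78.8 = 2.1 dB.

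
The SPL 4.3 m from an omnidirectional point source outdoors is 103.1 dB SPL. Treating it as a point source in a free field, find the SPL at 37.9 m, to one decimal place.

84.2 dB SPL

Inverse-square spreading gives ΔL = −20·log₁₀(d₂/d₁).
ΔL = −20·log₁₀(37.9/4.3) = -18.90 dB, so L₂ = 103.1 + (-18.90) = 84.2 dB SPL.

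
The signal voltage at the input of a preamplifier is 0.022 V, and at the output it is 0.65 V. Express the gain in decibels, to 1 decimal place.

29.4 dB

Voltage ratio → dB uses the 20·log₁₀ form:
20·log₁₀(0.65/0.022) = 20·log₁₀(29.55) = 29.4 dB.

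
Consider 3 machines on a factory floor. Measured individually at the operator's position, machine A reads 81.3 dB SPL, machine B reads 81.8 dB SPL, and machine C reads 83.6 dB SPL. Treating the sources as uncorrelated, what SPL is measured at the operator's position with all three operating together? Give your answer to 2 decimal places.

Incoherent sources sum as intensities:
L_total = 10·log₁₀(10^(81.3/10) + 10^(81.8/10) + 10^(83.6/10)) = 10·log₁₀(515300000) = 87.12 dB SPL.

87.12 dB SPL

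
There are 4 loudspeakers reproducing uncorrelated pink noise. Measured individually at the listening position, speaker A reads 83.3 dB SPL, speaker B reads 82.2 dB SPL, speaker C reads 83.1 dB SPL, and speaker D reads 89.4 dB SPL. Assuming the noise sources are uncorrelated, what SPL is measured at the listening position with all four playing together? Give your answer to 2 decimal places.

91.63 dB SPL

Uncorrelated sources add in intensity (power), not in dB.
L_total = 10·log₁₀(10^(83.3/10) + 10^(82.2/10) + 10^(83.1/10) + 10^(89.4/10)) = 10·log₁₀(1455000000) = 91.63 dB SPL.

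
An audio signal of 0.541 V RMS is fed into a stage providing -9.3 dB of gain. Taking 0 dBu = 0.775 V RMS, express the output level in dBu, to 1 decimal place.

-12.4 dBu

Input level: 20·log₁₀(0.541/0.775) = -3.12 dBu.
Output: -3.12 − 9.3 = -12.4 dBu.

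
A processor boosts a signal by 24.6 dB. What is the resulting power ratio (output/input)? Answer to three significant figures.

288

Power ratio = 10^(dB/10).
10^(24.6/10) = 10^(2.460) = 288.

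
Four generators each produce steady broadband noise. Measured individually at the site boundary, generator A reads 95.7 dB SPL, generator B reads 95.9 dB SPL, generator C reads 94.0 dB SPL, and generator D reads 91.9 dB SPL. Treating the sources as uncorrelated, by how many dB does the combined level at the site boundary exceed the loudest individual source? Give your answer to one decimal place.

Add the sources as powers (linear), then convert back to dB:
L_total = 10·log₁₀(10^(95.7/10) + 10^(95.9/10) + 10^(94.0/10) + 10^(91.9/10)) = 100.67 dB SPL.
Excess over the loudest (95.9 dB): 100.67 − 95.9 = 4.8 dB.

4.8 dB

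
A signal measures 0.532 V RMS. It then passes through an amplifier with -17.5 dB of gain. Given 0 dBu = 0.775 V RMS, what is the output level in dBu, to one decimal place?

Input level: 20·log₁₀(0.532/0.775) = -3.27 dBu.
Output: -3.27 − 17.5 = -20.8 dBu.

-20.8 dBu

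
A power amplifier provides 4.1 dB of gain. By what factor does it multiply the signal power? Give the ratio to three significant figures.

2.57

Power ratio = 10^(dB/10).
10^(4.1/10) = 10^(0.4100) = 2.57.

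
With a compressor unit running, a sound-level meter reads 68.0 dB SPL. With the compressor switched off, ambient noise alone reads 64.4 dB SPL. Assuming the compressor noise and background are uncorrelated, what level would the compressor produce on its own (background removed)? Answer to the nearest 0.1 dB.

Subtract intensities: L_src = 10·log₁₀(10^(L_total/10) − 10^(L_bg/10)).
L_src = 10·log₁₀(10^(68.0/10) − 10^(64.4/10)) = 10·log₁₀(3555000) = 65.5 dB SPL.

65.5 dB SPL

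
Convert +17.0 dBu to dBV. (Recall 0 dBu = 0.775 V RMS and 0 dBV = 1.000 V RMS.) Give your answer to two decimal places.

+14.79 dBV

The offset between the scales is 20·log₁₀(0.775/1.000) = −2.214 dB.
So dBV = +17.0 − 2.214 = +14.79 dBV.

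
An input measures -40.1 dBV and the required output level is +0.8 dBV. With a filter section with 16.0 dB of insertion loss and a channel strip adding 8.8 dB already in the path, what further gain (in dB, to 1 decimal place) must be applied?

48.1 dB

The required make-up gain is the shortfall in the dB sum.
G = +0.8 − (-40.1) + 16.0 − 8.8 = 48.1 dB.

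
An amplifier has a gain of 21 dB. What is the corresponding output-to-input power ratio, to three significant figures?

Power ratio = 10^(dB/10).
10^(21/10) = 10^(2.100) = 126.

126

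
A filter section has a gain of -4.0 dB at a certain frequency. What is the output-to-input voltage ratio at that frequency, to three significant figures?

Voltage ratio = 10^(dB/20).
10^(-4.0/20) = 10^(-0.2000) = 0.631.

0.631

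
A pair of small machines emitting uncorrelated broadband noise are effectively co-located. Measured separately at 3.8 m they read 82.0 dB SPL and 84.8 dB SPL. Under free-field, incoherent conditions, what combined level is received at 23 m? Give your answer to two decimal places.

Combined at 3.8 m: 10·log₁₀(10^(82.0/10)+10^(84.8/10)) = 86.632 dB SPL.
Then apply −20·log₁₀(23/3.8) = -15.639 dB → 70.99 dB SPL.

70.99 dB SPL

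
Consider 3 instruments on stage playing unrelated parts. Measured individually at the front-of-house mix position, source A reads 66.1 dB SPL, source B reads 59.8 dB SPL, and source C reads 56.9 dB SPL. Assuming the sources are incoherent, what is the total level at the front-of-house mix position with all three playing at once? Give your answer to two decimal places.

67.42 dB SPL

Incoherent sources sum as intensities:
L_total = 10·log₁₀(10^(66.1/10) + 10^(59.8/10) + 10^(56.9/10)) = 10·log₁₀(5519000) = 67.42 dB SPL.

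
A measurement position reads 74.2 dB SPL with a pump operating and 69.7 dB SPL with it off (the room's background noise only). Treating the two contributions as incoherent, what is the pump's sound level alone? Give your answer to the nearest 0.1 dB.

72.3 dB SPL

Background correction is a power subtraction:
L_src = 10·log₁₀(10^(74.2/10) − 10^(69.7/10)) = 10·log₁₀(16970000) = 72.3 dB SPL.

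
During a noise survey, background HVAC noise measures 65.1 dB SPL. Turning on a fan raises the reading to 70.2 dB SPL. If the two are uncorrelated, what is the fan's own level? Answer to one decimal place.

68.6 dB SPL

Subtract intensities: L_src = 10·log₁₀(10^(L_total/10) − 10^(L_bg/10)).
L_src = 10·log₁₀(10^(70.2/10) − 10^(65.1/10)) = 10·log₁₀(7235000) = 68.6 dB SPL.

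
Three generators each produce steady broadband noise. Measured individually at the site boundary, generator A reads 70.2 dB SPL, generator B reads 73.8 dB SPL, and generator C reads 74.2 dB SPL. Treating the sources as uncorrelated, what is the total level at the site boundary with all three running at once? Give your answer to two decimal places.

Incoherent sources sum as intensities:
L_total = 10·log₁₀(10^(70.2/10) + 10^(73.8/10) + 10^(74.2/10)) = 10·log₁₀(60760000) = 77.84 dB SPL.

77.84 dB SPL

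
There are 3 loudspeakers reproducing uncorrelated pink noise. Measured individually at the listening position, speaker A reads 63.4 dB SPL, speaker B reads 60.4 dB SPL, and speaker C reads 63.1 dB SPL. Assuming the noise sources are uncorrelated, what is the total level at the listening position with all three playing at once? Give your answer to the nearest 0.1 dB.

Uncorrelated sources add in intensity (power), not in dB.
L_total = 10·log₁₀(10^(63.4/10) + 10^(60.4/10) + 10^(63.1/10)) = 10·log₁₀(5326000) = 67.3 dB SPL.

67.3 dB SPL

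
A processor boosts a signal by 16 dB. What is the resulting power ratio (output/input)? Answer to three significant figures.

Power ratio = 10^(dB/10).
10^(16/10) = 10^(1.600) = 39.8.

39.8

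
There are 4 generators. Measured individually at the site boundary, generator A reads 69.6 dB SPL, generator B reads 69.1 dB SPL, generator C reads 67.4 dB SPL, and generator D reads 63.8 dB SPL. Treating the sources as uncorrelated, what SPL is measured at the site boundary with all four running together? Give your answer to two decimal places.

74.00 dB SPL

Incoherent sources sum as intensities:
L_total = 10·log₁₀(10^(69.6/10) + 10^(69.1/10) + 10^(67.4/10) + 10^(63.8/10)) = 10·log₁₀(25140000) = 74.00 dB SPL.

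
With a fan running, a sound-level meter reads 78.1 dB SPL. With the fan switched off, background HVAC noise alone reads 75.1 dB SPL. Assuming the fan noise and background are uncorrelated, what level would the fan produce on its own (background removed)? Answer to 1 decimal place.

Remove the background by subtracting linear intensities:
L_src = 10·log₁₀(10^(78.1/10) − 10^(75.1/10)) = 10·log₁₀(32210000) = 75.1 dB SPL.

75.1 dB SPL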